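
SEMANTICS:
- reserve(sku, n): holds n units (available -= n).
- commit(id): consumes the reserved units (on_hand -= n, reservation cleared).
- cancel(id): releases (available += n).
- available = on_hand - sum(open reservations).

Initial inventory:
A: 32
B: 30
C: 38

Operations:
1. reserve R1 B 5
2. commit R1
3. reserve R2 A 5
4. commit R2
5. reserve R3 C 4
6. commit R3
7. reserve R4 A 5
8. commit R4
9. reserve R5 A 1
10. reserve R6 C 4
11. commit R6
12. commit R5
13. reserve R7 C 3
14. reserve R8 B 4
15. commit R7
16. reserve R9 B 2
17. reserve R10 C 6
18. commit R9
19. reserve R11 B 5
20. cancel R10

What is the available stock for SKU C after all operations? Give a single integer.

Step 1: reserve R1 B 5 -> on_hand[A=32 B=30 C=38] avail[A=32 B=25 C=38] open={R1}
Step 2: commit R1 -> on_hand[A=32 B=25 C=38] avail[A=32 B=25 C=38] open={}
Step 3: reserve R2 A 5 -> on_hand[A=32 B=25 C=38] avail[A=27 B=25 C=38] open={R2}
Step 4: commit R2 -> on_hand[A=27 B=25 C=38] avail[A=27 B=25 C=38] open={}
Step 5: reserve R3 C 4 -> on_hand[A=27 B=25 C=38] avail[A=27 B=25 C=34] open={R3}
Step 6: commit R3 -> on_hand[A=27 B=25 C=34] avail[A=27 B=25 C=34] open={}
Step 7: reserve R4 A 5 -> on_hand[A=27 B=25 C=34] avail[A=22 B=25 C=34] open={R4}
Step 8: commit R4 -> on_hand[A=22 B=25 C=34] avail[A=22 B=25 C=34] open={}
Step 9: reserve R5 A 1 -> on_hand[A=22 B=25 C=34] avail[A=21 B=25 C=34] open={R5}
Step 10: reserve R6 C 4 -> on_hand[A=22 B=25 C=34] avail[A=21 B=25 C=30] open={R5,R6}
Step 11: commit R6 -> on_hand[A=22 B=25 C=30] avail[A=21 B=25 C=30] open={R5}
Step 12: commit R5 -> on_hand[A=21 B=25 C=30] avail[A=21 B=25 C=30] open={}
Step 13: reserve R7 C 3 -> on_hand[A=21 B=25 C=30] avail[A=21 B=25 C=27] open={R7}
Step 14: reserve R8 B 4 -> on_hand[A=21 B=25 C=30] avail[A=21 B=21 C=27] open={R7,R8}
Step 15: commit R7 -> on_hand[A=21 B=25 C=27] avail[A=21 B=21 C=27] open={R8}
Step 16: reserve R9 B 2 -> on_hand[A=21 B=25 C=27] avail[A=21 B=19 C=27] open={R8,R9}
Step 17: reserve R10 C 6 -> on_hand[A=21 B=25 C=27] avail[A=21 B=19 C=21] open={R10,R8,R9}
Step 18: commit R9 -> on_hand[A=21 B=23 C=27] avail[A=21 B=19 C=21] open={R10,R8}
Step 19: reserve R11 B 5 -> on_hand[A=21 B=23 C=27] avail[A=21 B=14 C=21] open={R10,R11,R8}
Step 20: cancel R10 -> on_hand[A=21 B=23 C=27] avail[A=21 B=14 C=27] open={R11,R8}
Final available[C] = 27

Answer: 27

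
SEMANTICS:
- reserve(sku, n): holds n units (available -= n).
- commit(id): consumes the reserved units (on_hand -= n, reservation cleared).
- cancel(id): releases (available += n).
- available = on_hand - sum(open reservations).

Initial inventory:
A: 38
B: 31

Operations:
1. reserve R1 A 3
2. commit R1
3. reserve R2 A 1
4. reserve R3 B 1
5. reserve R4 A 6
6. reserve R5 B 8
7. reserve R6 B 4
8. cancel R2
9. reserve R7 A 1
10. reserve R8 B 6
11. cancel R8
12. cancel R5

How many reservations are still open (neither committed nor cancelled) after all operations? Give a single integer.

Step 1: reserve R1 A 3 -> on_hand[A=38 B=31] avail[A=35 B=31] open={R1}
Step 2: commit R1 -> on_hand[A=35 B=31] avail[A=35 B=31] open={}
Step 3: reserve R2 A 1 -> on_hand[A=35 B=31] avail[A=34 B=31] open={R2}
Step 4: reserve R3 B 1 -> on_hand[A=35 B=31] avail[A=34 B=30] open={R2,R3}
Step 5: reserve R4 A 6 -> on_hand[A=35 B=31] avail[A=28 B=30] open={R2,R3,R4}
Step 6: reserve R5 B 8 -> on_hand[A=35 B=31] avail[A=28 B=22] open={R2,R3,R4,R5}
Step 7: reserve R6 B 4 -> on_hand[A=35 B=31] avail[A=28 B=18] open={R2,R3,R4,R5,R6}
Step 8: cancel R2 -> on_hand[A=35 B=31] avail[A=29 B=18] open={R3,R4,R5,R6}
Step 9: reserve R7 A 1 -> on_hand[A=35 B=31] avail[A=28 B=18] open={R3,R4,R5,R6,R7}
Step 10: reserve R8 B 6 -> on_hand[A=35 B=31] avail[A=28 B=12] open={R3,R4,R5,R6,R7,R8}
Step 11: cancel R8 -> on_hand[A=35 B=31] avail[A=28 B=18] open={R3,R4,R5,R6,R7}
Step 12: cancel R5 -> on_hand[A=35 B=31] avail[A=28 B=26] open={R3,R4,R6,R7}
Open reservations: ['R3', 'R4', 'R6', 'R7'] -> 4

Answer: 4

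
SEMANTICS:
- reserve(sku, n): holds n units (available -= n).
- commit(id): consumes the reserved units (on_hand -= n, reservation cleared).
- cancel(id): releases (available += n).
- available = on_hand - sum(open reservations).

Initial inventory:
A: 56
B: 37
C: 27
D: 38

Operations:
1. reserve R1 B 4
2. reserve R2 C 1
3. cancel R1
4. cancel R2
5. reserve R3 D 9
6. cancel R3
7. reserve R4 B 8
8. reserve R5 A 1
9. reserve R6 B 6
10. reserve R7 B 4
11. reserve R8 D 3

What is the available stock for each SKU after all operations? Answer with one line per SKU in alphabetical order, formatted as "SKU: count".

Answer: A: 55
B: 19
C: 27
D: 35

Derivation:
Step 1: reserve R1 B 4 -> on_hand[A=56 B=37 C=27 D=38] avail[A=56 B=33 C=27 D=38] open={R1}
Step 2: reserve R2 C 1 -> on_hand[A=56 B=37 C=27 D=38] avail[A=56 B=33 C=26 D=38] open={R1,R2}
Step 3: cancel R1 -> on_hand[A=56 B=37 C=27 D=38] avail[A=56 B=37 C=26 D=38] open={R2}
Step 4: cancel R2 -> on_hand[A=56 B=37 C=27 D=38] avail[A=56 B=37 C=27 D=38] open={}
Step 5: reserve R3 D 9 -> on_hand[A=56 B=37 C=27 D=38] avail[A=56 B=37 C=27 D=29] open={R3}
Step 6: cancel R3 -> on_hand[A=56 B=37 C=27 D=38] avail[A=56 B=37 C=27 D=38] open={}
Step 7: reserve R4 B 8 -> on_hand[A=56 B=37 C=27 D=38] avail[A=56 B=29 C=27 D=38] open={R4}
Step 8: reserve R5 A 1 -> on_hand[A=56 B=37 C=27 D=38] avail[A=55 B=29 C=27 D=38] open={R4,R5}
Step 9: reserve R6 B 6 -> on_hand[A=56 B=37 C=27 D=38] avail[A=55 B=23 C=27 D=38] open={R4,R5,R6}
Step 10: reserve R7 B 4 -> on_hand[A=56 B=37 C=27 D=38] avail[A=55 B=19 C=27 D=38] open={R4,R5,R6,R7}
Step 11: reserve R8 D 3 -> on_hand[A=56 B=37 C=27 D=38] avail[A=55 B=19 C=27 D=35] open={R4,R5,R6,R7,R8}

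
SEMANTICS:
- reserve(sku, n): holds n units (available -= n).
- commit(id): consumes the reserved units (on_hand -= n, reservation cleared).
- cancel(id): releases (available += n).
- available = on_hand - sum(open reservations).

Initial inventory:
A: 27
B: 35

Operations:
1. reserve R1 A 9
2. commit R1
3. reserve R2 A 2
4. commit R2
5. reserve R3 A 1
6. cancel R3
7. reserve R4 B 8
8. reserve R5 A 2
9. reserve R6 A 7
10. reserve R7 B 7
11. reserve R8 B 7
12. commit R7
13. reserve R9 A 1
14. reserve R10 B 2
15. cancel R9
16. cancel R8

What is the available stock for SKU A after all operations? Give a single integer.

Answer: 7

Derivation:
Step 1: reserve R1 A 9 -> on_hand[A=27 B=35] avail[A=18 B=35] open={R1}
Step 2: commit R1 -> on_hand[A=18 B=35] avail[A=18 B=35] open={}
Step 3: reserve R2 A 2 -> on_hand[A=18 B=35] avail[A=16 B=35] open={R2}
Step 4: commit R2 -> on_hand[A=16 B=35] avail[A=16 B=35] open={}
Step 5: reserve R3 A 1 -> on_hand[A=16 B=35] avail[A=15 B=35] open={R3}
Step 6: cancel R3 -> on_hand[A=16 B=35] avail[A=16 B=35] open={}
Step 7: reserve R4 B 8 -> on_hand[A=16 B=35] avail[A=16 B=27] open={R4}
Step 8: reserve R5 A 2 -> on_hand[A=16 B=35] avail[A=14 B=27] open={R4,R5}
Step 9: reserve R6 A 7 -> on_hand[A=16 B=35] avail[A=7 B=27] open={R4,R5,R6}
Step 10: reserve R7 B 7 -> on_hand[A=16 B=35] avail[A=7 B=20] open={R4,R5,R6,R7}
Step 11: reserve R8 B 7 -> on_hand[A=16 B=35] avail[A=7 B=13] open={R4,R5,R6,R7,R8}
Step 12: commit R7 -> on_hand[A=16 B=28] avail[A=7 B=13] open={R4,R5,R6,R8}
Step 13: reserve R9 A 1 -> on_hand[A=16 B=28] avail[A=6 B=13] open={R4,R5,R6,R8,R9}
Step 14: reserve R10 B 2 -> on_hand[A=16 B=28] avail[A=6 B=11] open={R10,R4,R5,R6,R8,R9}
Step 15: cancel R9 -> on_hand[A=16 B=28] avail[A=7 B=11] open={R10,R4,R5,R6,R8}
Step 16: cancel R8 -> on_hand[A=16 B=28] avail[A=7 B=18] open={R10,R4,R5,R6}
Final available[A] = 7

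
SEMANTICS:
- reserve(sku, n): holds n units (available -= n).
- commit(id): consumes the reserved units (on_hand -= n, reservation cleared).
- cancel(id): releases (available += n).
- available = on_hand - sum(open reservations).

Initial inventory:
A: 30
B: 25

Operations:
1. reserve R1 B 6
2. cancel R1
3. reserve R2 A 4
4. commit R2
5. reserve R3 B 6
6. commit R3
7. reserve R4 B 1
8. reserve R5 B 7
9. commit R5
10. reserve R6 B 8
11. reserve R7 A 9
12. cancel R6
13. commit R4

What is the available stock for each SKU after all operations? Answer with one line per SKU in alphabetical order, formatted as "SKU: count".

Step 1: reserve R1 B 6 -> on_hand[A=30 B=25] avail[A=30 B=19] open={R1}
Step 2: cancel R1 -> on_hand[A=30 B=25] avail[A=30 B=25] open={}
Step 3: reserve R2 A 4 -> on_hand[A=30 B=25] avail[A=26 B=25] open={R2}
Step 4: commit R2 -> on_hand[A=26 B=25] avail[A=26 B=25] open={}
Step 5: reserve R3 B 6 -> on_hand[A=26 B=25] avail[A=26 B=19] open={R3}
Step 6: commit R3 -> on_hand[A=26 B=19] avail[A=26 B=19] open={}
Step 7: reserve R4 B 1 -> on_hand[A=26 B=19] avail[A=26 B=18] open={R4}
Step 8: reserve R5 B 7 -> on_hand[A=26 B=19] avail[A=26 B=11] open={R4,R5}
Step 9: commit R5 -> on_hand[A=26 B=12] avail[A=26 B=11] open={R4}
Step 10: reserve R6 B 8 -> on_hand[A=26 B=12] avail[A=26 B=3] open={R4,R6}
Step 11: reserve R7 A 9 -> on_hand[A=26 B=12] avail[A=17 B=3] open={R4,R6,R7}
Step 12: cancel R6 -> on_hand[A=26 B=12] avail[A=17 B=11] open={R4,R7}
Step 13: commit R4 -> on_hand[A=26 B=11] avail[A=17 B=11] open={R7}

Answer: A: 17
B: 11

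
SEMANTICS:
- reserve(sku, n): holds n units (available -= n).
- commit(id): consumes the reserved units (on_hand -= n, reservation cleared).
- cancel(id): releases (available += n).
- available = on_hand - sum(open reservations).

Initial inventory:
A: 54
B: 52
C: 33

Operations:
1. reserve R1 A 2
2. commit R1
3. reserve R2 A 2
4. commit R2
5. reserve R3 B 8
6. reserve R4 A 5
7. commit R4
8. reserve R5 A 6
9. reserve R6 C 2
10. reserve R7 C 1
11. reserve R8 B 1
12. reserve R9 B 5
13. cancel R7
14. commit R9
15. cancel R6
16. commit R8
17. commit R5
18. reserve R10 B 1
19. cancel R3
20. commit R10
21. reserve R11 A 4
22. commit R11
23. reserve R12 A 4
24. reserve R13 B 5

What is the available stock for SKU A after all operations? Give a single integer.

Step 1: reserve R1 A 2 -> on_hand[A=54 B=52 C=33] avail[A=52 B=52 C=33] open={R1}
Step 2: commit R1 -> on_hand[A=52 B=52 C=33] avail[A=52 B=52 C=33] open={}
Step 3: reserve R2 A 2 -> on_hand[A=52 B=52 C=33] avail[A=50 B=52 C=33] open={R2}
Step 4: commit R2 -> on_hand[A=50 B=52 C=33] avail[A=50 B=52 C=33] open={}
Step 5: reserve R3 B 8 -> on_hand[A=50 B=52 C=33] avail[A=50 B=44 C=33] open={R3}
Step 6: reserve R4 A 5 -> on_hand[A=50 B=52 C=33] avail[A=45 B=44 C=33] open={R3,R4}
Step 7: commit R4 -> on_hand[A=45 B=52 C=33] avail[A=45 B=44 C=33] open={R3}
Step 8: reserve R5 A 6 -> on_hand[A=45 B=52 C=33] avail[A=39 B=44 C=33] open={R3,R5}
Step 9: reserve R6 C 2 -> on_hand[A=45 B=52 C=33] avail[A=39 B=44 C=31] open={R3,R5,R6}
Step 10: reserve R7 C 1 -> on_hand[A=45 B=52 C=33] avail[A=39 B=44 C=30] open={R3,R5,R6,R7}
Step 11: reserve R8 B 1 -> on_hand[A=45 B=52 C=33] avail[A=39 B=43 C=30] open={R3,R5,R6,R7,R8}
Step 12: reserve R9 B 5 -> on_hand[A=45 B=52 C=33] avail[A=39 B=38 C=30] open={R3,R5,R6,R7,R8,R9}
Step 13: cancel R7 -> on_hand[A=45 B=52 C=33] avail[A=39 B=38 C=31] open={R3,R5,R6,R8,R9}
Step 14: commit R9 -> on_hand[A=45 B=47 C=33] avail[A=39 B=38 C=31] open={R3,R5,R6,R8}
Step 15: cancel R6 -> on_hand[A=45 B=47 C=33] avail[A=39 B=38 C=33] open={R3,R5,R8}
Step 16: commit R8 -> on_hand[A=45 B=46 C=33] avail[A=39 B=38 C=33] open={R3,R5}
Step 17: commit R5 -> on_hand[A=39 B=46 C=33] avail[A=39 B=38 C=33] open={R3}
Step 18: reserve R10 B 1 -> on_hand[A=39 B=46 C=33] avail[A=39 B=37 C=33] open={R10,R3}
Step 19: cancel R3 -> on_hand[A=39 B=46 C=33] avail[A=39 B=45 C=33] open={R10}
Step 20: commit R10 -> on_hand[A=39 B=45 C=33] avail[A=39 B=45 C=33] open={}
Step 21: reserve R11 A 4 -> on_hand[A=39 B=45 C=33] avail[A=35 B=45 C=33] open={R11}
Step 22: commit R11 -> on_hand[A=35 B=45 C=33] avail[A=35 B=45 C=33] open={}
Step 23: reserve R12 A 4 -> on_hand[A=35 B=45 C=33] avail[A=31 B=45 C=33] open={R12}
Step 24: reserve R13 B 5 -> on_hand[A=35 B=45 C=33] avail[A=31 B=40 C=33] open={R12,R13}
Final available[A] = 31

Answer: 31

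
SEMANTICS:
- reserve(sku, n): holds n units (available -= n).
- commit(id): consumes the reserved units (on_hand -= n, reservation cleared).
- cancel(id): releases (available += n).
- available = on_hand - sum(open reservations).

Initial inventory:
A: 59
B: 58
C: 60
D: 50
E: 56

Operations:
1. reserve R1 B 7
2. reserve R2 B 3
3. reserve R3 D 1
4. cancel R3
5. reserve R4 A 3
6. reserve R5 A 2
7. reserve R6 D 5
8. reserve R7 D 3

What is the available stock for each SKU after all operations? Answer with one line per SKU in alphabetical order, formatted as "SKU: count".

Answer: A: 54
B: 48
C: 60
D: 42
E: 56

Derivation:
Step 1: reserve R1 B 7 -> on_hand[A=59 B=58 C=60 D=50 E=56] avail[A=59 B=51 C=60 D=50 E=56] open={R1}
Step 2: reserve R2 B 3 -> on_hand[A=59 B=58 C=60 D=50 E=56] avail[A=59 B=48 C=60 D=50 E=56] open={R1,R2}
Step 3: reserve R3 D 1 -> on_hand[A=59 B=58 C=60 D=50 E=56] avail[A=59 B=48 C=60 D=49 E=56] open={R1,R2,R3}
Step 4: cancel R3 -> on_hand[A=59 B=58 C=60 D=50 E=56] avail[A=59 B=48 C=60 D=50 E=56] open={R1,R2}
Step 5: reserve R4 A 3 -> on_hand[A=59 B=58 C=60 D=50 E=56] avail[A=56 B=48 C=60 D=50 E=56] open={R1,R2,R4}
Step 6: reserve R5 A 2 -> on_hand[A=59 B=58 C=60 D=50 E=56] avail[A=54 B=48 C=60 D=50 E=56] open={R1,R2,R4,R5}
Step 7: reserve R6 D 5 -> on_hand[A=59 B=58 C=60 D=50 E=56] avail[A=54 B=48 C=60 D=45 E=56] open={R1,R2,R4,R5,R6}
Step 8: reserve R7 D 3 -> on_hand[A=59 B=58 C=60 D=50 E=56] avail[A=54 B=48 C=60 D=42 E=56] open={R1,R2,R4,R5,R6,R7}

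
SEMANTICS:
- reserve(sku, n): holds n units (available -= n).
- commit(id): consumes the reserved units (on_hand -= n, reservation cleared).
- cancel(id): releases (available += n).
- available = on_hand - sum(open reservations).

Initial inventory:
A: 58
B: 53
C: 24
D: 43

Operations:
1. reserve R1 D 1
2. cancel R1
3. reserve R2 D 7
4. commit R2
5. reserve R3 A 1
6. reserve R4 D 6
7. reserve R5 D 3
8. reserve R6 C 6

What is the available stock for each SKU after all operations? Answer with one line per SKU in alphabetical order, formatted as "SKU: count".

Step 1: reserve R1 D 1 -> on_hand[A=58 B=53 C=24 D=43] avail[A=58 B=53 C=24 D=42] open={R1}
Step 2: cancel R1 -> on_hand[A=58 B=53 C=24 D=43] avail[A=58 B=53 C=24 D=43] open={}
Step 3: reserve R2 D 7 -> on_hand[A=58 B=53 C=24 D=43] avail[A=58 B=53 C=24 D=36] open={R2}
Step 4: commit R2 -> on_hand[A=58 B=53 C=24 D=36] avail[A=58 B=53 C=24 D=36] open={}
Step 5: reserve R3 A 1 -> on_hand[A=58 B=53 C=24 D=36] avail[A=57 B=53 C=24 D=36] open={R3}
Step 6: reserve R4 D 6 -> on_hand[A=58 B=53 C=24 D=36] avail[A=57 B=53 C=24 D=30] open={R3,R4}
Step 7: reserve R5 D 3 -> on_hand[A=58 B=53 C=24 D=36] avail[A=57 B=53 C=24 D=27] open={R3,R4,R5}
Step 8: reserve R6 C 6 -> on_hand[A=58 B=53 C=24 D=36] avail[A=57 B=53 C=18 D=27] open={R3,R4,R5,R6}

Answer: A: 57
B: 53
C: 18
D: 27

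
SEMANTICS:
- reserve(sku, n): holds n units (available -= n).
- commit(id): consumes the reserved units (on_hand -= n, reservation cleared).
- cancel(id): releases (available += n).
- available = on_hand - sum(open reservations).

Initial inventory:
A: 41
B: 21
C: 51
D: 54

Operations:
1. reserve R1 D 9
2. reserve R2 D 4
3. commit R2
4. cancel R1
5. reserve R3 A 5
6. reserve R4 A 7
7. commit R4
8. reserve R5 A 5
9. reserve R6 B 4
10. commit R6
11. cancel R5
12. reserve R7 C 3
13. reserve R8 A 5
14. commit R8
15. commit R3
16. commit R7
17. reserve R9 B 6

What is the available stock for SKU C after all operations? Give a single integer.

Answer: 48

Derivation:
Step 1: reserve R1 D 9 -> on_hand[A=41 B=21 C=51 D=54] avail[A=41 B=21 C=51 D=45] open={R1}
Step 2: reserve R2 D 4 -> on_hand[A=41 B=21 C=51 D=54] avail[A=41 B=21 C=51 D=41] open={R1,R2}
Step 3: commit R2 -> on_hand[A=41 B=21 C=51 D=50] avail[A=41 B=21 C=51 D=41] open={R1}
Step 4: cancel R1 -> on_hand[A=41 B=21 C=51 D=50] avail[A=41 B=21 C=51 D=50] open={}
Step 5: reserve R3 A 5 -> on_hand[A=41 B=21 C=51 D=50] avail[A=36 B=21 C=51 D=50] open={R3}
Step 6: reserve R4 A 7 -> on_hand[A=41 B=21 C=51 D=50] avail[A=29 B=21 C=51 D=50] open={R3,R4}
Step 7: commit R4 -> on_hand[A=34 B=21 C=51 D=50] avail[A=29 B=21 C=51 D=50] open={R3}
Step 8: reserve R5 A 5 -> on_hand[A=34 B=21 C=51 D=50] avail[A=24 B=21 C=51 D=50] open={R3,R5}
Step 9: reserve R6 B 4 -> on_hand[A=34 B=21 C=51 D=50] avail[A=24 B=17 C=51 D=50] open={R3,R5,R6}
Step 10: commit R6 -> on_hand[A=34 B=17 C=51 D=50] avail[A=24 B=17 C=51 D=50] open={R3,R5}
Step 11: cancel R5 -> on_hand[A=34 B=17 C=51 D=50] avail[A=29 B=17 C=51 D=50] open={R3}
Step 12: reserve R7 C 3 -> on_hand[A=34 B=17 C=51 D=50] avail[A=29 B=17 C=48 D=50] open={R3,R7}
Step 13: reserve R8 A 5 -> on_hand[A=34 B=17 C=51 D=50] avail[A=24 B=17 C=48 D=50] open={R3,R7,R8}
Step 14: commit R8 -> on_hand[A=29 B=17 C=51 D=50] avail[A=24 B=17 C=48 D=50] open={R3,R7}
Step 15: commit R3 -> on_hand[A=24 B=17 C=51 D=50] avail[A=24 B=17 C=48 D=50] open={R7}
Step 16: commit R7 -> on_hand[A=24 B=17 C=48 D=50] avail[A=24 B=17 C=48 D=50] open={}
Step 17: reserve R9 B 6 -> on_hand[A=24 B=17 C=48 D=50] avail[A=24 B=11 C=48 D=50] open={R9}
Final available[C] = 48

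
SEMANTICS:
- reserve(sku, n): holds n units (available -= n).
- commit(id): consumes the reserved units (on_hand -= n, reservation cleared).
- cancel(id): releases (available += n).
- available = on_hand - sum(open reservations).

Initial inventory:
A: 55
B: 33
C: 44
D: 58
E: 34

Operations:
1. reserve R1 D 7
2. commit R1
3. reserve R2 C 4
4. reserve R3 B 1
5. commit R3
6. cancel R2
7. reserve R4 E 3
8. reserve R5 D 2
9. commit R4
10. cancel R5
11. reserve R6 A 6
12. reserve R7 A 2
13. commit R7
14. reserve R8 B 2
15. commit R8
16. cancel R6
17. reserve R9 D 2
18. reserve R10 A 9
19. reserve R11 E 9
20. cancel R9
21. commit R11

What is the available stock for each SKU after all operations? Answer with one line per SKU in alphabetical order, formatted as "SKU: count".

Answer: A: 44
B: 30
C: 44
D: 51
E: 22

Derivation:
Step 1: reserve R1 D 7 -> on_hand[A=55 B=33 C=44 D=58 E=34] avail[A=55 B=33 C=44 D=51 E=34] open={R1}
Step 2: commit R1 -> on_hand[A=55 B=33 C=44 D=51 E=34] avail[A=55 B=33 C=44 D=51 E=34] open={}
Step 3: reserve R2 C 4 -> on_hand[A=55 B=33 C=44 D=51 E=34] avail[A=55 B=33 C=40 D=51 E=34] open={R2}
Step 4: reserve R3 B 1 -> on_hand[A=55 B=33 C=44 D=51 E=34] avail[A=55 B=32 C=40 D=51 E=34] open={R2,R3}
Step 5: commit R3 -> on_hand[A=55 B=32 C=44 D=51 E=34] avail[A=55 B=32 C=40 D=51 E=34] open={R2}
Step 6: cancel R2 -> on_hand[A=55 B=32 C=44 D=51 E=34] avail[A=55 B=32 C=44 D=51 E=34] open={}
Step 7: reserve R4 E 3 -> on_hand[A=55 B=32 C=44 D=51 E=34] avail[A=55 B=32 C=44 D=51 E=31] open={R4}
Step 8: reserve R5 D 2 -> on_hand[A=55 B=32 C=44 D=51 E=34] avail[A=55 B=32 C=44 D=49 E=31] open={R4,R5}
Step 9: commit R4 -> on_hand[A=55 B=32 C=44 D=51 E=31] avail[A=55 B=32 C=44 D=49 E=31] open={R5}
Step 10: cancel R5 -> on_hand[A=55 B=32 C=44 D=51 E=31] avail[A=55 B=32 C=44 D=51 E=31] open={}
Step 11: reserve R6 A 6 -> on_hand[A=55 B=32 C=44 D=51 E=31] avail[A=49 B=32 C=44 D=51 E=31] open={R6}
Step 12: reserve R7 A 2 -> on_hand[A=55 B=32 C=44 D=51 E=31] avail[A=47 B=32 C=44 D=51 E=31] open={R6,R7}
Step 13: commit R7 -> on_hand[A=53 B=32 C=44 D=51 E=31] avail[A=47 B=32 C=44 D=51 E=31] open={R6}
Step 14: reserve R8 B 2 -> on_hand[A=53 B=32 C=44 D=51 E=31] avail[A=47 B=30 C=44 D=51 E=31] open={R6,R8}
Step 15: commit R8 -> on_hand[A=53 B=30 C=44 D=51 E=31] avail[A=47 B=30 C=44 D=51 E=31] open={R6}
Step 16: cancel R6 -> on_hand[A=53 B=30 C=44 D=51 E=31] avail[A=53 B=30 C=44 D=51 E=31] open={}
Step 17: reserve R9 D 2 -> on_hand[A=53 B=30 C=44 D=51 E=31] avail[A=53 B=30 C=44 D=49 E=31] open={R9}
Step 18: reserve R10 A 9 -> on_hand[A=53 B=30 C=44 D=51 E=31] avail[A=44 B=30 C=44 D=49 E=31] open={R10,R9}
Step 19: reserve R11 E 9 -> on_hand[A=53 B=30 C=44 D=51 E=31] avail[A=44 B=30 C=44 D=49 E=22] open={R10,R11,R9}
Step 20: cancel R9 -> on_hand[A=53 B=30 C=44 D=51 E=31] avail[A=44 B=30 C=44 D=51 E=22] open={R10,R11}
Step 21: commit R11 -> on_hand[A=53 B=30 C=44 D=51 E=22] avail[A=44 B=30 C=44 D=51 E=22] open={R10}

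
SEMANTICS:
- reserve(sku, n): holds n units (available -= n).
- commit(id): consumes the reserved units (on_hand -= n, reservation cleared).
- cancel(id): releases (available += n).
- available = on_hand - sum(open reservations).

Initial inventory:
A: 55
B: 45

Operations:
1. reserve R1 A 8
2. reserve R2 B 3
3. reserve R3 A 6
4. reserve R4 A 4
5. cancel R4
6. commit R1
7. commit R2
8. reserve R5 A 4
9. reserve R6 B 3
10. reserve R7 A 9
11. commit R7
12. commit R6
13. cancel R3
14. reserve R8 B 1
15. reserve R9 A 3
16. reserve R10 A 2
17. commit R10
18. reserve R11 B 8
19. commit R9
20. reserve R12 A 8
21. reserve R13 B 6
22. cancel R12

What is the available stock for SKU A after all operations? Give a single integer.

Answer: 29

Derivation:
Step 1: reserve R1 A 8 -> on_hand[A=55 B=45] avail[A=47 B=45] open={R1}
Step 2: reserve R2 B 3 -> on_hand[A=55 B=45] avail[A=47 B=42] open={R1,R2}
Step 3: reserve R3 A 6 -> on_hand[A=55 B=45] avail[A=41 B=42] open={R1,R2,R3}
Step 4: reserve R4 A 4 -> on_hand[A=55 B=45] avail[A=37 B=42] open={R1,R2,R3,R4}
Step 5: cancel R4 -> on_hand[A=55 B=45] avail[A=41 B=42] open={R1,R2,R3}
Step 6: commit R1 -> on_hand[A=47 B=45] avail[A=41 B=42] open={R2,R3}
Step 7: commit R2 -> on_hand[A=47 B=42] avail[A=41 B=42] open={R3}
Step 8: reserve R5 A 4 -> on_hand[A=47 B=42] avail[A=37 B=42] open={R3,R5}
Step 9: reserve R6 B 3 -> on_hand[A=47 B=42] avail[A=37 B=39] open={R3,R5,R6}
Step 10: reserve R7 A 9 -> on_hand[A=47 B=42] avail[A=28 B=39] open={R3,R5,R6,R7}
Step 11: commit R7 -> on_hand[A=38 B=42] avail[A=28 B=39] open={R3,R5,R6}
Step 12: commit R6 -> on_hand[A=38 B=39] avail[A=28 B=39] open={R3,R5}
Step 13: cancel R3 -> on_hand[A=38 B=39] avail[A=34 B=39] open={R5}
Step 14: reserve R8 B 1 -> on_hand[A=38 B=39] avail[A=34 B=38] open={R5,R8}
Step 15: reserve R9 A 3 -> on_hand[A=38 B=39] avail[A=31 B=38] open={R5,R8,R9}
Step 16: reserve R10 A 2 -> on_hand[A=38 B=39] avail[A=29 B=38] open={R10,R5,R8,R9}
Step 17: commit R10 -> on_hand[A=36 B=39] avail[A=29 B=38] open={R5,R8,R9}
Step 18: reserve R11 B 8 -> on_hand[A=36 B=39] avail[A=29 B=30] open={R11,R5,R8,R9}
Step 19: commit R9 -> on_hand[A=33 B=39] avail[A=29 B=30] open={R11,R5,R8}
Step 20: reserve R12 A 8 -> on_hand[A=33 B=39] avail[A=21 B=30] open={R11,R12,R5,R8}
Step 21: reserve R13 B 6 -> on_hand[A=33 B=39] avail[A=21 B=24] open={R11,R12,R13,R5,R8}
Step 22: cancel R12 -> on_hand[A=33 B=39] avail[A=29 B=24] open={R11,R13,R5,R8}
Final available[A] = 29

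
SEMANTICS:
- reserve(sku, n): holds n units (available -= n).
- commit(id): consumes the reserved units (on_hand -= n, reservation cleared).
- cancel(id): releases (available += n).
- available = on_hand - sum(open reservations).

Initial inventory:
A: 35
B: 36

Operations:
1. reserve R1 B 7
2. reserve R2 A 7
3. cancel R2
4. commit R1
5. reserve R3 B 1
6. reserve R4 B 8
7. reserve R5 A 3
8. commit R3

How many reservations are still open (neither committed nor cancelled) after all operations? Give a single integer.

Answer: 2

Derivation:
Step 1: reserve R1 B 7 -> on_hand[A=35 B=36] avail[A=35 B=29] open={R1}
Step 2: reserve R2 A 7 -> on_hand[A=35 B=36] avail[A=28 B=29] open={R1,R2}
Step 3: cancel R2 -> on_hand[A=35 B=36] avail[A=35 B=29] open={R1}
Step 4: commit R1 -> on_hand[A=35 B=29] avail[A=35 B=29] open={}
Step 5: reserve R3 B 1 -> on_hand[A=35 B=29] avail[A=35 B=28] open={R3}
Step 6: reserve R4 B 8 -> on_hand[A=35 B=29] avail[A=35 B=20] open={R3,R4}
Step 7: reserve R5 A 3 -> on_hand[A=35 B=29] avail[A=32 B=20] open={R3,R4,R5}
Step 8: commit R3 -> on_hand[A=35 B=28] avail[A=32 B=20] open={R4,R5}
Open reservations: ['R4', 'R5'] -> 2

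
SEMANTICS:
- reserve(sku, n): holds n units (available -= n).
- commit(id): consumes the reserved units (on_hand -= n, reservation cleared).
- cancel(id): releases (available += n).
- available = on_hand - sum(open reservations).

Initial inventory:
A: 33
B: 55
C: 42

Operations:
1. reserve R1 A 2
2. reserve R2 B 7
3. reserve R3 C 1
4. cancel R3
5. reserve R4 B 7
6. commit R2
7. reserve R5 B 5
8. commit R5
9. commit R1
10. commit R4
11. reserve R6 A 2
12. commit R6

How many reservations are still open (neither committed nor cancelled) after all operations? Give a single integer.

Step 1: reserve R1 A 2 -> on_hand[A=33 B=55 C=42] avail[A=31 B=55 C=42] open={R1}
Step 2: reserve R2 B 7 -> on_hand[A=33 B=55 C=42] avail[A=31 B=48 C=42] open={R1,R2}
Step 3: reserve R3 C 1 -> on_hand[A=33 B=55 C=42] avail[A=31 B=48 C=41] open={R1,R2,R3}
Step 4: cancel R3 -> on_hand[A=33 B=55 C=42] avail[A=31 B=48 C=42] open={R1,R2}
Step 5: reserve R4 B 7 -> on_hand[A=33 B=55 C=42] avail[A=31 B=41 C=42] open={R1,R2,R4}
Step 6: commit R2 -> on_hand[A=33 B=48 C=42] avail[A=31 B=41 C=42] open={R1,R4}
Step 7: reserve R5 B 5 -> on_hand[A=33 B=48 C=42] avail[A=31 B=36 C=42] open={R1,R4,R5}
Step 8: commit R5 -> on_hand[A=33 B=43 C=42] avail[A=31 B=36 C=42] open={R1,R4}
Step 9: commit R1 -> on_hand[A=31 B=43 C=42] avail[A=31 B=36 C=42] open={R4}
Step 10: commit R4 -> on_hand[A=31 B=36 C=42] avail[A=31 B=36 C=42] open={}
Step 11: reserve R6 A 2 -> on_hand[A=31 B=36 C=42] avail[A=29 B=36 C=42] open={R6}
Step 12: commit R6 -> on_hand[A=29 B=36 C=42] avail[A=29 B=36 C=42] open={}
Open reservations: [] -> 0

Answer: 0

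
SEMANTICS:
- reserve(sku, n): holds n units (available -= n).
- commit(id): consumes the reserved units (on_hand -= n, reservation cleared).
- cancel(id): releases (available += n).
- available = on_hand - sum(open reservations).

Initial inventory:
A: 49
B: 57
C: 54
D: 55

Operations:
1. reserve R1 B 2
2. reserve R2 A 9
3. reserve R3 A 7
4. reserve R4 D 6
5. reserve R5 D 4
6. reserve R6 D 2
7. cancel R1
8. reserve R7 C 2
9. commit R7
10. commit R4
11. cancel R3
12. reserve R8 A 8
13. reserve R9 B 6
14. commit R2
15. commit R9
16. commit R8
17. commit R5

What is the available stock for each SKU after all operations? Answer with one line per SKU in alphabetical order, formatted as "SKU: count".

Answer: A: 32
B: 51
C: 52
D: 43

Derivation:
Step 1: reserve R1 B 2 -> on_hand[A=49 B=57 C=54 D=55] avail[A=49 B=55 C=54 D=55] open={R1}
Step 2: reserve R2 A 9 -> on_hand[A=49 B=57 C=54 D=55] avail[A=40 B=55 C=54 D=55] open={R1,R2}
Step 3: reserve R3 A 7 -> on_hand[A=49 B=57 C=54 D=55] avail[A=33 B=55 C=54 D=55] open={R1,R2,R3}
Step 4: reserve R4 D 6 -> on_hand[A=49 B=57 C=54 D=55] avail[A=33 B=55 C=54 D=49] open={R1,R2,R3,R4}
Step 5: reserve R5 D 4 -> on_hand[A=49 B=57 C=54 D=55] avail[A=33 B=55 C=54 D=45] open={R1,R2,R3,R4,R5}
Step 6: reserve R6 D 2 -> on_hand[A=49 B=57 C=54 D=55] avail[A=33 B=55 C=54 D=43] open={R1,R2,R3,R4,R5,R6}
Step 7: cancel R1 -> on_hand[A=49 B=57 C=54 D=55] avail[A=33 B=57 C=54 D=43] open={R2,R3,R4,R5,R6}
Step 8: reserve R7 C 2 -> on_hand[A=49 B=57 C=54 D=55] avail[A=33 B=57 C=52 D=43] open={R2,R3,R4,R5,R6,R7}
Step 9: commit R7 -> on_hand[A=49 B=57 C=52 D=55] avail[A=33 B=57 C=52 D=43] open={R2,R3,R4,R5,R6}
Step 10: commit R4 -> on_hand[A=49 B=57 C=52 D=49] avail[A=33 B=57 C=52 D=43] open={R2,R3,R5,R6}
Step 11: cancel R3 -> on_hand[A=49 B=57 C=52 D=49] avail[A=40 B=57 C=52 D=43] open={R2,R5,R6}
Step 12: reserve R8 A 8 -> on_hand[A=49 B=57 C=52 D=49] avail[A=32 B=57 C=52 D=43] open={R2,R5,R6,R8}
Step 13: reserve R9 B 6 -> on_hand[A=49 B=57 C=52 D=49] avail[A=32 B=51 C=52 D=43] open={R2,R5,R6,R8,R9}
Step 14: commit R2 -> on_hand[A=40 B=57 C=52 D=49] avail[A=32 B=51 C=52 D=43] open={R5,R6,R8,R9}
Step 15: commit R9 -> on_hand[A=40 B=51 C=52 D=49] avail[A=32 B=51 C=52 D=43] open={R5,R6,R8}
Step 16: commit R8 -> on_hand[A=32 B=51 C=52 D=49] avail[A=32 B=51 C=52 D=43] open={R5,R6}
Step 17: commit R5 -> on_hand[A=32 B=51 C=52 D=45] avail[A=32 B=51 C=52 D=43] open={R6}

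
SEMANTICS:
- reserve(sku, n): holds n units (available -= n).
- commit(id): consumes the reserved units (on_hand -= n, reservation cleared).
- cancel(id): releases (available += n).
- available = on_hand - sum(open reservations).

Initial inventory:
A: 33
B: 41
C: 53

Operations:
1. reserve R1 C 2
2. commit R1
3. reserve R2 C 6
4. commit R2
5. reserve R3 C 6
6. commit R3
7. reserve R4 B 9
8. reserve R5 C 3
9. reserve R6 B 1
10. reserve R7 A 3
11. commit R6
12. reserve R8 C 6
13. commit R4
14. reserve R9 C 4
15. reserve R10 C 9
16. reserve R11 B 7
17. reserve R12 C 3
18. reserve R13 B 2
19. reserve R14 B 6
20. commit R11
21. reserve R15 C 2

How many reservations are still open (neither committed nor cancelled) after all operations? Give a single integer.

Step 1: reserve R1 C 2 -> on_hand[A=33 B=41 C=53] avail[A=33 B=41 C=51] open={R1}
Step 2: commit R1 -> on_hand[A=33 B=41 C=51] avail[A=33 B=41 C=51] open={}
Step 3: reserve R2 C 6 -> on_hand[A=33 B=41 C=51] avail[A=33 B=41 C=45] open={R2}
Step 4: commit R2 -> on_hand[A=33 B=41 C=45] avail[A=33 B=41 C=45] open={}
Step 5: reserve R3 C 6 -> on_hand[A=33 B=41 C=45] avail[A=33 B=41 C=39] open={R3}
Step 6: commit R3 -> on_hand[A=33 B=41 C=39] avail[A=33 B=41 C=39] open={}
Step 7: reserve R4 B 9 -> on_hand[A=33 B=41 C=39] avail[A=33 B=32 C=39] open={R4}
Step 8: reserve R5 C 3 -> on_hand[A=33 B=41 C=39] avail[A=33 B=32 C=36] open={R4,R5}
Step 9: reserve R6 B 1 -> on_hand[A=33 B=41 C=39] avail[A=33 B=31 C=36] open={R4,R5,R6}
Step 10: reserve R7 A 3 -> on_hand[A=33 B=41 C=39] avail[A=30 B=31 C=36] open={R4,R5,R6,R7}
Step 11: commit R6 -> on_hand[A=33 B=40 C=39] avail[A=30 B=31 C=36] open={R4,R5,R7}
Step 12: reserve R8 C 6 -> on_hand[A=33 B=40 C=39] avail[A=30 B=31 C=30] open={R4,R5,R7,R8}
Step 13: commit R4 -> on_hand[A=33 B=31 C=39] avail[A=30 B=31 C=30] open={R5,R7,R8}
Step 14: reserve R9 C 4 -> on_hand[A=33 B=31 C=39] avail[A=30 B=31 C=26] open={R5,R7,R8,R9}
Step 15: reserve R10 C 9 -> on_hand[A=33 B=31 C=39] avail[A=30 B=31 C=17] open={R10,R5,R7,R8,R9}
Step 16: reserve R11 B 7 -> on_hand[A=33 B=31 C=39] avail[A=30 B=24 C=17] open={R10,R11,R5,R7,R8,R9}
Step 17: reserve R12 C 3 -> on_hand[A=33 B=31 C=39] avail[A=30 B=24 C=14] open={R10,R11,R12,R5,R7,R8,R9}
Step 18: reserve R13 B 2 -> on_hand[A=33 B=31 C=39] avail[A=30 B=22 C=14] open={R10,R11,R12,R13,R5,R7,R8,R9}
Step 19: reserve R14 B 6 -> on_hand[A=33 B=31 C=39] avail[A=30 B=16 C=14] open={R10,R11,R12,R13,R14,R5,R7,R8,R9}
Step 20: commit R11 -> on_hand[A=33 B=24 C=39] avail[A=30 B=16 C=14] open={R10,R12,R13,R14,R5,R7,R8,R9}
Step 21: reserve R15 C 2 -> on_hand[A=33 B=24 C=39] avail[A=30 B=16 C=12] open={R10,R12,R13,R14,R15,R5,R7,R8,R9}
Open reservations: ['R10', 'R12', 'R13', 'R14', 'R15', 'R5', 'R7', 'R8', 'R9'] -> 9

Answer: 9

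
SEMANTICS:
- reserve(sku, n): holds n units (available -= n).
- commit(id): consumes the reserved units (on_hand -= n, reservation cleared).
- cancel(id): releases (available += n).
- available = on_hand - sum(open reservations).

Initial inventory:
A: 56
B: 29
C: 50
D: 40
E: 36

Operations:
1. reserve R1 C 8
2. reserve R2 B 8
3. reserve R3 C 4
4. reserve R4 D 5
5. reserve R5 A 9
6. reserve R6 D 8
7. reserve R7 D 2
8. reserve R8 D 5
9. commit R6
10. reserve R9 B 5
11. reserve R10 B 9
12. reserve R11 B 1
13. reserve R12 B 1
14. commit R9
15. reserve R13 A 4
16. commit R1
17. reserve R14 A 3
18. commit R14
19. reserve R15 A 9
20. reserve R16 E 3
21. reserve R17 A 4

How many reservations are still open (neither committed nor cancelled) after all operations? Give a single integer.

Answer: 13

Derivation:
Step 1: reserve R1 C 8 -> on_hand[A=56 B=29 C=50 D=40 E=36] avail[A=56 B=29 C=42 D=40 E=36] open={R1}
Step 2: reserve R2 B 8 -> on_hand[A=56 B=29 C=50 D=40 E=36] avail[A=56 B=21 C=42 D=40 E=36] open={R1,R2}
Step 3: reserve R3 C 4 -> on_hand[A=56 B=29 C=50 D=40 E=36] avail[A=56 B=21 C=38 D=40 E=36] open={R1,R2,R3}
Step 4: reserve R4 D 5 -> on_hand[A=56 B=29 C=50 D=40 E=36] avail[A=56 B=21 C=38 D=35 E=36] open={R1,R2,R3,R4}
Step 5: reserve R5 A 9 -> on_hand[A=56 B=29 C=50 D=40 E=36] avail[A=47 B=21 C=38 D=35 E=36] open={R1,R2,R3,R4,R5}
Step 6: reserve R6 D 8 -> on_hand[A=56 B=29 C=50 D=40 E=36] avail[A=47 B=21 C=38 D=27 E=36] open={R1,R2,R3,R4,R5,R6}
Step 7: reserve R7 D 2 -> on_hand[A=56 B=29 C=50 D=40 E=36] avail[A=47 B=21 C=38 D=25 E=36] open={R1,R2,R3,R4,R5,R6,R7}
Step 8: reserve R8 D 5 -> on_hand[A=56 B=29 C=50 D=40 E=36] avail[A=47 B=21 C=38 D=20 E=36] open={R1,R2,R3,R4,R5,R6,R7,R8}
Step 9: commit R6 -> on_hand[A=56 B=29 C=50 D=32 E=36] avail[A=47 B=21 C=38 D=20 E=36] open={R1,R2,R3,R4,R5,R7,R8}
Step 10: reserve R9 B 5 -> on_hand[A=56 B=29 C=50 D=32 E=36] avail[A=47 B=16 C=38 D=20 E=36] open={R1,R2,R3,R4,R5,R7,R8,R9}
Step 11: reserve R10 B 9 -> on_hand[A=56 B=29 C=50 D=32 E=36] avail[A=47 B=7 C=38 D=20 E=36] open={R1,R10,R2,R3,R4,R5,R7,R8,R9}
Step 12: reserve R11 B 1 -> on_hand[A=56 B=29 C=50 D=32 E=36] avail[A=47 B=6 C=38 D=20 E=36] open={R1,R10,R11,R2,R3,R4,R5,R7,R8,R9}
Step 13: reserve R12 B 1 -> on_hand[A=56 B=29 C=50 D=32 E=36] avail[A=47 B=5 C=38 D=20 E=36] open={R1,R10,R11,R12,R2,R3,R4,R5,R7,R8,R9}
Step 14: commit R9 -> on_hand[A=56 B=24 C=50 D=32 E=36] avail[A=47 B=5 C=38 D=20 E=36] open={R1,R10,R11,R12,R2,R3,R4,R5,R7,R8}
Step 15: reserve R13 A 4 -> on_hand[A=56 B=24 C=50 D=32 E=36] avail[A=43 B=5 C=38 D=20 E=36] open={R1,R10,R11,R12,R13,R2,R3,R4,R5,R7,R8}
Step 16: commit R1 -> on_hand[A=56 B=24 C=42 D=32 E=36] avail[A=43 B=5 C=38 D=20 E=36] open={R10,R11,R12,R13,R2,R3,R4,R5,R7,R8}
Step 17: reserve R14 A 3 -> on_hand[A=56 B=24 C=42 D=32 E=36] avail[A=40 B=5 C=38 D=20 E=36] open={R10,R11,R12,R13,R14,R2,R3,R4,R5,R7,R8}
Step 18: commit R14 -> on_hand[A=53 B=24 C=42 D=32 E=36] avail[A=40 B=5 C=38 D=20 E=36] open={R10,R11,R12,R13,R2,R3,R4,R5,R7,R8}
Step 19: reserve R15 A 9 -> on_hand[A=53 B=24 C=42 D=32 E=36] avail[A=31 B=5 C=38 D=20 E=36] open={R10,R11,R12,R13,R15,R2,R3,R4,R5,R7,R8}
Step 20: reserve R16 E 3 -> on_hand[A=53 B=24 C=42 D=32 E=36] avail[A=31 B=5 C=38 D=20 E=33] open={R10,R11,R12,R13,R15,R16,R2,R3,R4,R5,R7,R8}
Step 21: reserve R17 A 4 -> on_hand[A=53 B=24 C=42 D=32 E=36] avail[A=27 B=5 C=38 D=20 E=33] open={R10,R11,R12,R13,R15,R16,R17,R2,R3,R4,R5,R7,R8}
Open reservations: ['R10', 'R11', 'R12', 'R13', 'R15', 'R16', 'R17', 'R2', 'R3', 'R4', 'R5', 'R7', 'R8'] -> 13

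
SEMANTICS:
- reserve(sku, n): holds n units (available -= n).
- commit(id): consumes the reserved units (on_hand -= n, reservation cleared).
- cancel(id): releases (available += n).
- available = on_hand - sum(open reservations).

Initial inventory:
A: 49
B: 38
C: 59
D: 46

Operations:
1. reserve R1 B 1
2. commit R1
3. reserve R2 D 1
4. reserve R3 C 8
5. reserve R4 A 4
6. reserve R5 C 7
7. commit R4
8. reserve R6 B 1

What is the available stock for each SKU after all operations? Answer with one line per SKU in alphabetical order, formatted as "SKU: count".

Step 1: reserve R1 B 1 -> on_hand[A=49 B=38 C=59 D=46] avail[A=49 B=37 C=59 D=46] open={R1}
Step 2: commit R1 -> on_hand[A=49 B=37 C=59 D=46] avail[A=49 B=37 C=59 D=46] open={}
Step 3: reserve R2 D 1 -> on_hand[A=49 B=37 C=59 D=46] avail[A=49 B=37 C=59 D=45] open={R2}
Step 4: reserve R3 C 8 -> on_hand[A=49 B=37 C=59 D=46] avail[A=49 B=37 C=51 D=45] open={R2,R3}
Step 5: reserve R4 A 4 -> on_hand[A=49 B=37 C=59 D=46] avail[A=45 B=37 C=51 D=45] open={R2,R3,R4}
Step 6: reserve R5 C 7 -> on_hand[A=49 B=37 C=59 D=46] avail[A=45 B=37 C=44 D=45] open={R2,R3,R4,R5}
Step 7: commit R4 -> on_hand[A=45 B=37 C=59 D=46] avail[A=45 B=37 C=44 D=45] open={R2,R3,R5}
Step 8: reserve R6 B 1 -> on_hand[A=45 B=37 C=59 D=46] avail[A=45 B=36 C=44 D=45] open={R2,R3,R5,R6}

Answer: A: 45
B: 36
C: 44
D: 45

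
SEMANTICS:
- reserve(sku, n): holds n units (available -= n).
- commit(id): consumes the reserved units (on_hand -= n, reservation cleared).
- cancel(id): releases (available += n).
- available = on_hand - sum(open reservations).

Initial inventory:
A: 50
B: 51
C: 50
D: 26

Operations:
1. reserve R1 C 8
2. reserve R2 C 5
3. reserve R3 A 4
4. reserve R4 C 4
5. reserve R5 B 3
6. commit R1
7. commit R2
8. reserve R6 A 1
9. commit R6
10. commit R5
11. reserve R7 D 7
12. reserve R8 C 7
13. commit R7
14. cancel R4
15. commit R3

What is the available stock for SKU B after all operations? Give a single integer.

Step 1: reserve R1 C 8 -> on_hand[A=50 B=51 C=50 D=26] avail[A=50 B=51 C=42 D=26] open={R1}
Step 2: reserve R2 C 5 -> on_hand[A=50 B=51 C=50 D=26] avail[A=50 B=51 C=37 D=26] open={R1,R2}
Step 3: reserve R3 A 4 -> on_hand[A=50 B=51 C=50 D=26] avail[A=46 B=51 C=37 D=26] open={R1,R2,R3}
Step 4: reserve R4 C 4 -> on_hand[A=50 B=51 C=50 D=26] avail[A=46 B=51 C=33 D=26] open={R1,R2,R3,R4}
Step 5: reserve R5 B 3 -> on_hand[A=50 B=51 C=50 D=26] avail[A=46 B=48 C=33 D=26] open={R1,R2,R3,R4,R5}
Step 6: commit R1 -> on_hand[A=50 B=51 C=42 D=26] avail[A=46 B=48 C=33 D=26] open={R2,R3,R4,R5}
Step 7: commit R2 -> on_hand[A=50 B=51 C=37 D=26] avail[A=46 B=48 C=33 D=26] open={R3,R4,R5}
Step 8: reserve R6 A 1 -> on_hand[A=50 B=51 C=37 D=26] avail[A=45 B=48 C=33 D=26] open={R3,R4,R5,R6}
Step 9: commit R6 -> on_hand[A=49 B=51 C=37 D=26] avail[A=45 B=48 C=33 D=26] open={R3,R4,R5}
Step 10: commit R5 -> on_hand[A=49 B=48 C=37 D=26] avail[A=45 B=48 C=33 D=26] open={R3,R4}
Step 11: reserve R7 D 7 -> on_hand[A=49 B=48 C=37 D=26] avail[A=45 B=48 C=33 D=19] open={R3,R4,R7}
Step 12: reserve R8 C 7 -> on_hand[A=49 B=48 C=37 D=26] avail[A=45 B=48 C=26 D=19] open={R3,R4,R7,R8}
Step 13: commit R7 -> on_hand[A=49 B=48 C=37 D=19] avail[A=45 B=48 C=26 D=19] open={R3,R4,R8}
Step 14: cancel R4 -> on_hand[A=49 B=48 C=37 D=19] avail[A=45 B=48 C=30 D=19] open={R3,R8}
Step 15: commit R3 -> on_hand[A=45 B=48 C=37 D=19] avail[A=45 B=48 C=30 D=19] open={R8}
Final available[B] = 48

Answer: 48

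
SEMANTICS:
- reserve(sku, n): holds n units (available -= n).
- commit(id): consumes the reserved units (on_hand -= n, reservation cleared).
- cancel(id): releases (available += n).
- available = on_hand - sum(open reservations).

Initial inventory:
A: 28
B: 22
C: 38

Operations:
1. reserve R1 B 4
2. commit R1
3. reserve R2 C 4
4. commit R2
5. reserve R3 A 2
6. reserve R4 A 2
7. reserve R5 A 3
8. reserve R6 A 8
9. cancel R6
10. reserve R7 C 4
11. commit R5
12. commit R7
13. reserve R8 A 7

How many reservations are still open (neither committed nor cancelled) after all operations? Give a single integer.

Step 1: reserve R1 B 4 -> on_hand[A=28 B=22 C=38] avail[A=28 B=18 C=38] open={R1}
Step 2: commit R1 -> on_hand[A=28 B=18 C=38] avail[A=28 B=18 C=38] open={}
Step 3: reserve R2 C 4 -> on_hand[A=28 B=18 C=38] avail[A=28 B=18 C=34] open={R2}
Step 4: commit R2 -> on_hand[A=28 B=18 C=34] avail[A=28 B=18 C=34] open={}
Step 5: reserve R3 A 2 -> on_hand[A=28 B=18 C=34] avail[A=26 B=18 C=34] open={R3}
Step 6: reserve R4 A 2 -> on_hand[A=28 B=18 C=34] avail[A=24 B=18 C=34] open={R3,R4}
Step 7: reserve R5 A 3 -> on_hand[A=28 B=18 C=34] avail[A=21 B=18 C=34] open={R3,R4,R5}
Step 8: reserve R6 A 8 -> on_hand[A=28 B=18 C=34] avail[A=13 B=18 C=34] open={R3,R4,R5,R6}
Step 9: cancel R6 -> on_hand[A=28 B=18 C=34] avail[A=21 B=18 C=34] open={R3,R4,R5}
Step 10: reserve R7 C 4 -> on_hand[A=28 B=18 C=34] avail[A=21 B=18 C=30] open={R3,R4,R5,R7}
Step 11: commit R5 -> on_hand[A=25 B=18 C=34] avail[A=21 B=18 C=30] open={R3,R4,R7}
Step 12: commit R7 -> on_hand[A=25 B=18 C=30] avail[A=21 B=18 C=30] open={R3,R4}
Step 13: reserve R8 A 7 -> on_hand[A=25 B=18 C=30] avail[A=14 B=18 C=30] open={R3,R4,R8}
Open reservations: ['R3', 'R4', 'R8'] -> 3

Answer: 3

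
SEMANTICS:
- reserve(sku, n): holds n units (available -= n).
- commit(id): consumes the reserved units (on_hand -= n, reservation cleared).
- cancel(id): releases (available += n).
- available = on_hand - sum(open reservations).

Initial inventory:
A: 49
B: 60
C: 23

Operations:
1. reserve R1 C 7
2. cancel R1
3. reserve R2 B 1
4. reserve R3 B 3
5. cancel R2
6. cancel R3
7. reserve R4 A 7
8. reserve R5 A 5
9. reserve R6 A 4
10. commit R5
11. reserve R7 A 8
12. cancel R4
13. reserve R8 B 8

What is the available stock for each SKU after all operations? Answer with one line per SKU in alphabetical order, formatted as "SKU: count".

Answer: A: 32
B: 52
C: 23

Derivation:
Step 1: reserve R1 C 7 -> on_hand[A=49 B=60 C=23] avail[A=49 B=60 C=16] open={R1}
Step 2: cancel R1 -> on_hand[A=49 B=60 C=23] avail[A=49 B=60 C=23] open={}
Step 3: reserve R2 B 1 -> on_hand[A=49 B=60 C=23] avail[A=49 B=59 C=23] open={R2}
Step 4: reserve R3 B 3 -> on_hand[A=49 B=60 C=23] avail[A=49 B=56 C=23] open={R2,R3}
Step 5: cancel R2 -> on_hand[A=49 B=60 C=23] avail[A=49 B=57 C=23] open={R3}
Step 6: cancel R3 -> on_hand[A=49 B=60 C=23] avail[A=49 B=60 C=23] open={}
Step 7: reserve R4 A 7 -> on_hand[A=49 B=60 C=23] avail[A=42 B=60 C=23] open={R4}
Step 8: reserve R5 A 5 -> on_hand[A=49 B=60 C=23] avail[A=37 B=60 C=23] open={R4,R5}
Step 9: reserve R6 A 4 -> on_hand[A=49 B=60 C=23] avail[A=33 B=60 C=23] open={R4,R5,R6}
Step 10: commit R5 -> on_hand[A=44 B=60 C=23] avail[A=33 B=60 C=23] open={R4,R6}
Step 11: reserve R7 A 8 -> on_hand[A=44 B=60 C=23] avail[A=25 B=60 C=23] open={R4,R6,R7}
Step 12: cancel R4 -> on_hand[A=44 B=60 C=23] avail[A=32 B=60 C=23] open={R6,R7}
Step 13: reserve R8 B 8 -> on_hand[A=44 B=60 C=23] avail[A=32 B=52 C=23] open={R6,R7,R8}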